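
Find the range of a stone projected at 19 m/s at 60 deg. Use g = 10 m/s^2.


Given: v0 = 19 m/s, theta = 60 deg, g = 10 m/s^2
sin(2*60) = sin(120) = sqrt(3)/2
Using R = v0^2 * sin(2*theta) / g
R = 19^2 * (sqrt(3)/2) / 10
R = 361 * sqrt(3) / 20
R = 361/20*sqrt(3) m

361/20*sqrt(3) m


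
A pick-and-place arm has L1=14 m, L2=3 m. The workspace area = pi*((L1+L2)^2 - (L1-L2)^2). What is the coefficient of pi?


Given: L1 = 14, L2 = 3
(L1+L2)^2 = (17)^2 = 289
(L1-L2)^2 = (11)^2 = 121
Difference = 289 - 121 = 168
This equals 4*L1*L2 = 4*14*3 = 168
Workspace area = 168*pi

168


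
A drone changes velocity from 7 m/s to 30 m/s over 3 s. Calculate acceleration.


Given: initial velocity v0 = 7 m/s, final velocity v = 30 m/s, time t = 3 s
Using a = (v - v0) / t
a = (30 - 7) / 3
a = 23 / 3
a = 23/3 m/s^2

23/3 m/s^2


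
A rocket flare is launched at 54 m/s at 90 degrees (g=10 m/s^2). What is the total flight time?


Given: v0 = 54 m/s, theta = 90 deg, g = 10 m/s^2
sin(90) = 1
Using T = 2*v0*sin(theta) / g
T = 2*54*1 / 10
T = 108 / 10
T = 54/5 s

54/5 s


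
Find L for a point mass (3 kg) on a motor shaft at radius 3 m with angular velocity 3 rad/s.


Given: m = 3 kg, r = 3 m, omega = 3 rad/s
For a point mass: I = m*r^2
I = 3*3^2 = 3*9 = 27
L = I*omega = 27*3
L = 81 kg*m^2/s

81 kg*m^2/s


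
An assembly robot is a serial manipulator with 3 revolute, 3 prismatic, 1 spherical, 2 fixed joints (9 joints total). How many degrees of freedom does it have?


Given: serial robot with 3 revolute, 3 prismatic, 1 spherical, 2 fixed joints
DOF contribution per joint type: revolute=1, prismatic=1, spherical=3, fixed=0
DOF = 3*1 + 3*1 + 1*3 + 2*0
DOF = 9

9


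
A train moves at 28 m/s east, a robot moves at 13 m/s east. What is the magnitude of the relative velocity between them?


Given: v_A = 28 m/s east, v_B = 13 m/s east
Both move in the same direction; relative speed = |v_A - v_B|
|28 - 13| = |15|
= 15 m/s

15 m/s


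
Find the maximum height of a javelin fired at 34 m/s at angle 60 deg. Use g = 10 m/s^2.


Given: v0 = 34 m/s, theta = 60 deg, g = 10 m/s^2
sin^2(60) = 3/4
Using H = v0^2 * sin^2(theta) / (2*g)
H = 34^2 * 3/4 / (2*10)
H = 1156 * 3/4 / 20
H = 867 / 20
H = 867/20 m

867/20 m


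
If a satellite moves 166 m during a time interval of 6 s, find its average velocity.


Given: distance d = 166 m, time t = 6 s
Using v = d / t
v = 166 / 6
v = 83/3 m/s

83/3 m/s


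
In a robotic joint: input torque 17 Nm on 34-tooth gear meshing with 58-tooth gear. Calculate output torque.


Given: N1 = 34, N2 = 58, T1 = 17 Nm
Using T2/T1 = N2/N1
T2 = T1 * N2 / N1
T2 = 17 * 58 / 34
T2 = 986 / 34
T2 = 29 Nm

29 Nm


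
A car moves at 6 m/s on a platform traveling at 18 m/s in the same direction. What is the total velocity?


Given: object velocity = 6 m/s, platform velocity = 18 m/s (same direction)
Using classical velocity addition: v_total = v_object + v_platform
v_total = 6 + 18
v_total = 24 m/s

24 m/s


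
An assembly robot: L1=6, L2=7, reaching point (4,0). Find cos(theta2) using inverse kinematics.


Given: L1 = 6, L2 = 7, target (x, y) = (4, 0)
Using cos(theta2) = (x^2 + y^2 - L1^2 - L2^2) / (2*L1*L2)
x^2 + y^2 = 4^2 + 0 = 16
L1^2 + L2^2 = 36 + 49 = 85
Numerator = 16 - 85 = -69
Denominator = 2*6*7 = 84
cos(theta2) = -69/84 = -23/28

-23/28


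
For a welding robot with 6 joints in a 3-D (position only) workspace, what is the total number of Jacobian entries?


Given: task space dimension = 3, joints = 6
Jacobian is a 3 x 6 matrix
Total entries = rows * columns
Total = 3 * 6
Total = 18

18


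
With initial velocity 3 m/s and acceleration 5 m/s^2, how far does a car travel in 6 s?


Given: v0 = 3 m/s, a = 5 m/s^2, t = 6 s
Using s = v0*t + (1/2)*a*t^2
s = 3*6 + (1/2)*5*6^2
s = 18 + (1/2)*180
s = 18 + 90
s = 108

108 m


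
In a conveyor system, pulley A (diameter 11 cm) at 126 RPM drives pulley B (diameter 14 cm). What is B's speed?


Given: D1 = 11 cm, w1 = 126 RPM, D2 = 14 cm
Using D1*w1 = D2*w2
w2 = D1*w1 / D2
w2 = 11*126 / 14
w2 = 1386 / 14
w2 = 99 RPM

99 RPM


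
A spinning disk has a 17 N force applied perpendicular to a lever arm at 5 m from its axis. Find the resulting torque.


Given: F = 17 N, r = 5 m, angle = 90 deg (perpendicular)
Using tau = F * r * sin(90)
sin(90) = 1
tau = 17 * 5 * 1
tau = 85 Nm

85 Nm


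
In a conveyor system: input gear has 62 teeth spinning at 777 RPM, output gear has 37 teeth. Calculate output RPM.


Given: N1 = 62 teeth, w1 = 777 RPM, N2 = 37 teeth
Using N1*w1 = N2*w2
w2 = N1*w1 / N2
w2 = 62*777 / 37
w2 = 48174 / 37
w2 = 1302 RPM

1302 RPM


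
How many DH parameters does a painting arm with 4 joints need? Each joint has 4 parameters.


Given: 4 joints, 4 DH parameters per joint (d, theta, a, alpha)
Total DH parameters = number_of_joints * 4
Total = 4 * 4
Total = 16

16


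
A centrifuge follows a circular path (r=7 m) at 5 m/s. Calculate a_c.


Given: v = 5 m/s, r = 7 m
Using a_c = v^2 / r
a_c = 5^2 / 7
a_c = 25 / 7
a_c = 25/7 m/s^2

25/7 m/s^2


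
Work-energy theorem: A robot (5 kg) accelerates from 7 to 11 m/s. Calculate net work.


Given: m = 5 kg, v0 = 7 m/s, v = 11 m/s
Using W = (1/2)*m*(v^2 - v0^2)
v^2 = 11^2 = 121
v0^2 = 7^2 = 49
v^2 - v0^2 = 121 - 49 = 72
W = (1/2)*5*72 = 180 J

180 J


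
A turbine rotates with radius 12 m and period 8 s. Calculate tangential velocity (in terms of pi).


Given: radius r = 12 m, period T = 8 s
Using v = 2*pi*r / T
v = 2*pi*12 / 8
v = 24*pi / 8
v = 3*pi m/s

3*pi m/s


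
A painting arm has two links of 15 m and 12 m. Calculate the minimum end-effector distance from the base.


Given: L1 = 15 m, L2 = 12 m
For a 2-link planar arm, min reach = |L1 - L2| (second link folded back)
Min reach = |15 - 12|
Min reach = 3 m

3 m


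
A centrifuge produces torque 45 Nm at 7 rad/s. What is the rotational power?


Given: tau = 45 Nm, omega = 7 rad/s
Using P = tau * omega
P = 45 * 7
P = 315 W

315 W


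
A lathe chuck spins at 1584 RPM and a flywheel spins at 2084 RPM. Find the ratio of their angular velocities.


Given: RPM_A = 1584, RPM_B = 2084
omega = 2*pi*RPM/60, so omega_A/omega_B = RPM_A / RPM_B
omega_A/omega_B = 1584 / 2084
omega_A/omega_B = 396/521

396/521


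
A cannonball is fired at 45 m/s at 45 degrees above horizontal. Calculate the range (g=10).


Given: v0 = 45 m/s, theta = 45 deg, g = 10 m/s^2
sin(2*45) = sin(90) = 1
Using R = v0^2 * sin(2*theta) / g
R = 45^2 * 1 / 10
R = 2025 / 10
R = 405/2 m

405/2 m


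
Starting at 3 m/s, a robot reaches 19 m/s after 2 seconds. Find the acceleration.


Given: initial velocity v0 = 3 m/s, final velocity v = 19 m/s, time t = 2 s
Using a = (v - v0) / t
a = (19 - 3) / 2
a = 16 / 2
a = 8 m/s^2

8 m/s^2


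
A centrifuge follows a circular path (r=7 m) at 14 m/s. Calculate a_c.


Given: v = 14 m/s, r = 7 m
Using a_c = v^2 / r
a_c = 14^2 / 7
a_c = 196 / 7
a_c = 28 m/s^2

28 m/s^2


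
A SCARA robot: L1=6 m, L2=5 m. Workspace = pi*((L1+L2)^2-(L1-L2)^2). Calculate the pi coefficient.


Given: L1 = 6, L2 = 5
(L1+L2)^2 = (11)^2 = 121
(L1-L2)^2 = (1)^2 = 1
Difference = 121 - 1 = 120
This equals 4*L1*L2 = 4*6*5 = 120
Workspace area = 120*pi

120


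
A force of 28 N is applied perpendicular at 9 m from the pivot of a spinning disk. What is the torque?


Given: F = 28 N, r = 9 m, angle = 90 deg (perpendicular)
Using tau = F * r * sin(90)
sin(90) = 1
tau = 28 * 9 * 1
tau = 252 Nm

252 Nm


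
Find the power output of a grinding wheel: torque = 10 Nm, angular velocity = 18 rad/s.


Given: tau = 10 Nm, omega = 18 rad/s
Using P = tau * omega
P = 10 * 18
P = 180 W

180 W


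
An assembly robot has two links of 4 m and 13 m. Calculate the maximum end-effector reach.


Given: L1 = 4 m, L2 = 13 m
For a 2-link planar arm, max reach = L1 + L2 (fully extended)
Max reach = 4 + 13
Max reach = 17 m

17 m


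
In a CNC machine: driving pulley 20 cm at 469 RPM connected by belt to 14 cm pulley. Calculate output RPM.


Given: D1 = 20 cm, w1 = 469 RPM, D2 = 14 cm
Using D1*w1 = D2*w2
w2 = D1*w1 / D2
w2 = 20*469 / 14
w2 = 9380 / 14
w2 = 670 RPM

670 RPM


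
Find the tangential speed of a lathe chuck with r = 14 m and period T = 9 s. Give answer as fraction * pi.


Given: radius r = 14 m, period T = 9 s
Using v = 2*pi*r / T
v = 2*pi*14 / 9
v = 28*pi / 9
v = 28/9*pi m/s

28/9*pi m/s


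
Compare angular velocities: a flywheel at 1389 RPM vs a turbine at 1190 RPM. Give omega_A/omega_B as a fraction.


Given: RPM_A = 1389, RPM_B = 1190
omega = 2*pi*RPM/60, so omega_A/omega_B = RPM_A / RPM_B
omega_A/omega_B = 1389 / 1190
omega_A/omega_B = 1389/1190

1389/1190


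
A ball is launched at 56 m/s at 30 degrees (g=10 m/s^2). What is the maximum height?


Given: v0 = 56 m/s, theta = 30 deg, g = 10 m/s^2
sin^2(30) = 1/4
Using H = v0^2 * sin^2(theta) / (2*g)
H = 56^2 * 1/4 / (2*10)
H = 3136 * 1/4 / 20
H = 784 / 20
H = 196/5 m

196/5 m


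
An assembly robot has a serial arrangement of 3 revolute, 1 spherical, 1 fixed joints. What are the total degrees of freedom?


Given: serial robot with 3 revolute, 1 spherical, 1 fixed joints
DOF contribution per joint type: revolute=1, prismatic=1, spherical=3, fixed=0
DOF = 3*1 + 1*3 + 1*0
DOF = 6

6


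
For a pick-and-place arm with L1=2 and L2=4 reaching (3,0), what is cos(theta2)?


Given: L1 = 2, L2 = 4, target (x, y) = (3, 0)
Using cos(theta2) = (x^2 + y^2 - L1^2 - L2^2) / (2*L1*L2)
x^2 + y^2 = 3^2 + 0 = 9
L1^2 + L2^2 = 4 + 16 = 20
Numerator = 9 - 20 = -11
Denominator = 2*2*4 = 16
cos(theta2) = -11/16 = -11/16

-11/16


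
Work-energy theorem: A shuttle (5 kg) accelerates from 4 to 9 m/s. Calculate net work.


Given: m = 5 kg, v0 = 4 m/s, v = 9 m/s
Using W = (1/2)*m*(v^2 - v0^2)
v^2 = 9^2 = 81
v0^2 = 4^2 = 16
v^2 - v0^2 = 81 - 16 = 65
W = (1/2)*5*65 = 325/2 J

325/2 J


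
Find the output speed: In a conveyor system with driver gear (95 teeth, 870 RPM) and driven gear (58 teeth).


Given: N1 = 95 teeth, w1 = 870 RPM, N2 = 58 teeth
Using N1*w1 = N2*w2
w2 = N1*w1 / N2
w2 = 95*870 / 58
w2 = 82650 / 58
w2 = 1425 RPM

1425 RPM


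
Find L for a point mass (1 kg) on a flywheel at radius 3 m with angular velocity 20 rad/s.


Given: m = 1 kg, r = 3 m, omega = 20 rad/s
For a point mass: I = m*r^2
I = 1*3^2 = 1*9 = 9
L = I*omega = 9*20
L = 180 kg*m^2/s

180 kg*m^2/s


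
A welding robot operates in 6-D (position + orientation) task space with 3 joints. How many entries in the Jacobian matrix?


Given: task space dimension = 6, joints = 3
Jacobian is a 6 x 3 matrix
Total entries = rows * columns
Total = 6 * 3
Total = 18

18


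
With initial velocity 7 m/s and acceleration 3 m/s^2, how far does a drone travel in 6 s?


Given: v0 = 7 m/s, a = 3 m/s^2, t = 6 s
Using s = v0*t + (1/2)*a*t^2
s = 7*6 + (1/2)*3*6^2
s = 42 + (1/2)*108
s = 42 + 54
s = 96

96 m


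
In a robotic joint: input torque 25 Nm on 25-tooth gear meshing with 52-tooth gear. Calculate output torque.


Given: N1 = 25, N2 = 52, T1 = 25 Nm
Using T2/T1 = N2/N1
T2 = T1 * N2 / N1
T2 = 25 * 52 / 25
T2 = 1300 / 25
T2 = 52 Nm

52 Nm


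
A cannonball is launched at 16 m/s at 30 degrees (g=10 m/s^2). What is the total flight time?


Given: v0 = 16 m/s, theta = 30 deg, g = 10 m/s^2
sin(30) = 1/2
Using T = 2*v0*sin(theta) / g
T = 2*16*1/2 / 10
T = 16 / 10
T = 8/5 s

8/5 s


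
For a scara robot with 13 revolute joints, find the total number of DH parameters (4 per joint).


Given: 13 joints, 4 DH parameters per joint (d, theta, a, alpha)
Total DH parameters = number_of_joints * 4
Total = 13 * 4
Total = 52

52


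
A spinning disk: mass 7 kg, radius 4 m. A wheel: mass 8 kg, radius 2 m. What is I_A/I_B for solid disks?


Given: M1=7 kg, R1=4 m, M2=8 kg, R2=2 m
For a disk: I = (1/2)*M*R^2, so I_A/I_B = (M1*R1^2)/(M2*R2^2)
M1*R1^2 = 7*16 = 112
M2*R2^2 = 8*4 = 32
I_A/I_B = 112/32 = 7/2

7/2


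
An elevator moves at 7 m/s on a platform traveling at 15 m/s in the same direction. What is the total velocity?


Given: object velocity = 7 m/s, platform velocity = 15 m/s (same direction)
Using classical velocity addition: v_total = v_object + v_platform
v_total = 7 + 15
v_total = 22 m/s

22 m/s


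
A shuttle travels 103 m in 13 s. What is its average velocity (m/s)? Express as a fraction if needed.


Given: distance d = 103 m, time t = 13 s
Using v = d / t
v = 103 / 13
v = 103/13 m/s

103/13 m/s


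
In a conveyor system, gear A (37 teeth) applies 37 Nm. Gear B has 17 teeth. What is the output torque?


Given: N1 = 37, N2 = 17, T1 = 37 Nm
Using T2/T1 = N2/N1
T2 = T1 * N2 / N1
T2 = 37 * 17 / 37
T2 = 629 / 37
T2 = 17 Nm

17 Nm


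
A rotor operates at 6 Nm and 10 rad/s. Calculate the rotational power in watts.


Given: tau = 6 Nm, omega = 10 rad/s
Using P = tau * omega
P = 6 * 10
P = 60 W

60 W


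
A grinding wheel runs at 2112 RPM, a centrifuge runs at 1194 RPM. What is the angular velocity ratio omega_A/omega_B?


Given: RPM_A = 2112, RPM_B = 1194
omega = 2*pi*RPM/60, so omega_A/omega_B = RPM_A / RPM_B
omega_A/omega_B = 2112 / 1194
omega_A/omega_B = 352/199

352/199


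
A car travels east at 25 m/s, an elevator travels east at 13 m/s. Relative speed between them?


Given: v_A = 25 m/s east, v_B = 13 m/s east
Both move in the same direction; relative speed = |v_A - v_B|
|25 - 13| = |12|
= 12 m/s

12 m/s


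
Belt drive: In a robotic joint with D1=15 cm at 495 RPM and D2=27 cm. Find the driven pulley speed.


Given: D1 = 15 cm, w1 = 495 RPM, D2 = 27 cm
Using D1*w1 = D2*w2
w2 = D1*w1 / D2
w2 = 15*495 / 27
w2 = 7425 / 27
w2 = 275 RPM

275 RPM


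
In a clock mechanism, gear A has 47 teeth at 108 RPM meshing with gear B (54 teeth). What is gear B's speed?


Given: N1 = 47 teeth, w1 = 108 RPM, N2 = 54 teeth
Using N1*w1 = N2*w2
w2 = N1*w1 / N2
w2 = 47*108 / 54
w2 = 5076 / 54
w2 = 94 RPM

94 RPM


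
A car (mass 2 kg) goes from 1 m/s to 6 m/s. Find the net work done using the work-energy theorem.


Given: m = 2 kg, v0 = 1 m/s, v = 6 m/s
Using W = (1/2)*m*(v^2 - v0^2)
v^2 = 6^2 = 36
v0^2 = 1^2 = 1
v^2 - v0^2 = 36 - 1 = 35
W = (1/2)*2*35 = 35 J

35 J


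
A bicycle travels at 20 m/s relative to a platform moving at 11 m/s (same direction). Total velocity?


Given: object velocity = 20 m/s, platform velocity = 11 m/s (same direction)
Using classical velocity addition: v_total = v_object + v_platform
v_total = 20 + 11
v_total = 31 m/s

31 m/s


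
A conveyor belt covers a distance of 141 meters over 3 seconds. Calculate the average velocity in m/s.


Given: distance d = 141 m, time t = 3 s
Using v = d / t
v = 141 / 3
v = 47 m/s

47 m/s


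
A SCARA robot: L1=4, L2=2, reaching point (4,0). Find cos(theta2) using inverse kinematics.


Given: L1 = 4, L2 = 2, target (x, y) = (4, 0)
Using cos(theta2) = (x^2 + y^2 - L1^2 - L2^2) / (2*L1*L2)
x^2 + y^2 = 4^2 + 0 = 16
L1^2 + L2^2 = 16 + 4 = 20
Numerator = 16 - 20 = -4
Denominator = 2*4*2 = 16
cos(theta2) = -4/16 = -1/4

-1/4


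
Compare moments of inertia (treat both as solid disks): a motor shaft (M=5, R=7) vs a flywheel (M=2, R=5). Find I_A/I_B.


Given: M1=5 kg, R1=7 m, M2=2 kg, R2=5 m
For a disk: I = (1/2)*M*R^2, so I_A/I_B = (M1*R1^2)/(M2*R2^2)
M1*R1^2 = 5*49 = 245
M2*R2^2 = 2*25 = 50
I_A/I_B = 245/50 = 49/10

49/10


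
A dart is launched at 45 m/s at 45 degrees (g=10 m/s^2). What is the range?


Given: v0 = 45 m/s, theta = 45 deg, g = 10 m/s^2
sin(2*45) = sin(90) = 1
Using R = v0^2 * sin(2*theta) / g
R = 45^2 * 1 / 10
R = 2025 / 10
R = 405/2 m

405/2 m


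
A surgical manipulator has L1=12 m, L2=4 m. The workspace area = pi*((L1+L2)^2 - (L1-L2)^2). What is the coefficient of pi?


Given: L1 = 12, L2 = 4
(L1+L2)^2 = (16)^2 = 256
(L1-L2)^2 = (8)^2 = 64
Difference = 256 - 64 = 192
This equals 4*L1*L2 = 4*12*4 = 192
Workspace area = 192*pi

192


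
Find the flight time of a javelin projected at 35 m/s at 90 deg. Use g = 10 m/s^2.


Given: v0 = 35 m/s, theta = 90 deg, g = 10 m/s^2
sin(90) = 1
Using T = 2*v0*sin(theta) / g
T = 2*35*1 / 10
T = 70 / 10
T = 7 s

7 s


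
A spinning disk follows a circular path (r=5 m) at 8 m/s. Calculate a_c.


Given: v = 8 m/s, r = 5 m
Using a_c = v^2 / r
a_c = 8^2 / 5
a_c = 64 / 5
a_c = 64/5 m/s^2

64/5 m/s^2


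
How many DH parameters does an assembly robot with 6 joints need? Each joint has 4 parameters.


Given: 6 joints, 4 DH parameters per joint (d, theta, a, alpha)
Total DH parameters = number_of_joints * 4
Total = 6 * 4
Total = 24

24


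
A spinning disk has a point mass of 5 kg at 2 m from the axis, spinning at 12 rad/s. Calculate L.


Given: m = 5 kg, r = 2 m, omega = 12 rad/s
For a point mass: I = m*r^2
I = 5*2^2 = 5*4 = 20
L = I*omega = 20*12
L = 240 kg*m^2/s

240 kg*m^2/s


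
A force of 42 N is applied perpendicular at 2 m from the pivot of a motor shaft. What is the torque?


Given: F = 42 N, r = 2 m, angle = 90 deg (perpendicular)
Using tau = F * r * sin(90)
sin(90) = 1
tau = 42 * 2 * 1
tau = 84 Nm

84 Nm


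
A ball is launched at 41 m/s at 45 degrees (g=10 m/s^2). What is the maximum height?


Given: v0 = 41 m/s, theta = 45 deg, g = 10 m/s^2
sin^2(45) = 1/2
Using H = v0^2 * sin^2(theta) / (2*g)
H = 41^2 * 1/2 / (2*10)
H = 1681 * 1/2 / 20
H = 1681/2 / 20
H = 1681/40 m

1681/40 m


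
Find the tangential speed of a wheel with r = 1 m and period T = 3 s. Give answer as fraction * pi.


Given: radius r = 1 m, period T = 3 s
Using v = 2*pi*r / T
v = 2*pi*1 / 3
v = 2*pi / 3
v = 2/3*pi m/s

2/3*pi m/s


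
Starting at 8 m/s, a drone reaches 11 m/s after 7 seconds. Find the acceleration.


Given: initial velocity v0 = 8 m/s, final velocity v = 11 m/s, time t = 7 s
Using a = (v - v0) / t
a = (11 - 8) / 7
a = 3 / 7
a = 3/7 m/s^2

3/7 m/s^2


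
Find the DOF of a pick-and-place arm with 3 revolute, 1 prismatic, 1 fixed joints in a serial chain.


Given: serial robot with 3 revolute, 1 prismatic, 1 fixed joints
DOF contribution per joint type: revolute=1, prismatic=1, spherical=3, fixed=0
DOF = 3*1 + 1*1 + 1*0
DOF = 4

4


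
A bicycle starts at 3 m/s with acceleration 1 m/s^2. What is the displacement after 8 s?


Given: v0 = 3 m/s, a = 1 m/s^2, t = 8 s
Using s = v0*t + (1/2)*a*t^2
s = 3*8 + (1/2)*1*8^2
s = 24 + (1/2)*64
s = 24 + 32
s = 56

56 m


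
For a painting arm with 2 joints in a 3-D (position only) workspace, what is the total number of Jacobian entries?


Given: task space dimension = 3, joints = 2
Jacobian is a 3 x 2 matrix
Total entries = rows * columns
Total = 3 * 2
Total = 6

6


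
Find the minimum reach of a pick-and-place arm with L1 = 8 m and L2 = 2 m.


Given: L1 = 8 m, L2 = 2 m
For a 2-link planar arm, min reach = |L1 - L2| (second link folded back)
Min reach = |8 - 2|
Min reach = 6 m

6 m


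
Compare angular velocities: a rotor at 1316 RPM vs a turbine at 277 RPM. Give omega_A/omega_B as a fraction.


Given: RPM_A = 1316, RPM_B = 277
omega = 2*pi*RPM/60, so omega_A/omega_B = RPM_A / RPM_B
omega_A/omega_B = 1316 / 277
omega_A/omega_B = 1316/277

1316/277


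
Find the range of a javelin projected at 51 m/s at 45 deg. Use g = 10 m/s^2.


Given: v0 = 51 m/s, theta = 45 deg, g = 10 m/s^2
sin(2*45) = sin(90) = 1
Using R = v0^2 * sin(2*theta) / g
R = 51^2 * 1 / 10
R = 2601 / 10
R = 2601/10 m

2601/10 m


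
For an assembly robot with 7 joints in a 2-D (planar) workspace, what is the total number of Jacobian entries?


Given: task space dimension = 2, joints = 7
Jacobian is a 2 x 7 matrix
Total entries = rows * columns
Total = 2 * 7
Total = 14

14


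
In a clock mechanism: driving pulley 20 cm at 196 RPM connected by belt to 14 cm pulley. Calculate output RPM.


Given: D1 = 20 cm, w1 = 196 RPM, D2 = 14 cm
Using D1*w1 = D2*w2
w2 = D1*w1 / D2
w2 = 20*196 / 14
w2 = 3920 / 14
w2 = 280 RPM

280 RPM


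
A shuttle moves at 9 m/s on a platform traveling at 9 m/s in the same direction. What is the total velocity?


Given: object velocity = 9 m/s, platform velocity = 9 m/s (same direction)
Using classical velocity addition: v_total = v_object + v_platform
v_total = 9 + 9
v_total = 18 m/s

18 m/s


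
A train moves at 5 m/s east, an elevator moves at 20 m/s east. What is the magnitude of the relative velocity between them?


Given: v_A = 5 m/s east, v_B = 20 m/s east
Both move in the same direction; relative speed = |v_A - v_B|
|5 - 20| = |-15|
= 15 m/s

15 m/s


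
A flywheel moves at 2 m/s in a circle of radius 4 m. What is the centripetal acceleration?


Given: v = 2 m/s, r = 4 m
Using a_c = v^2 / r
a_c = 2^2 / 4
a_c = 4 / 4
a_c = 1 m/s^2

1 m/s^2


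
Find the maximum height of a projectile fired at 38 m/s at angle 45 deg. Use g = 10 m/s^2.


Given: v0 = 38 m/s, theta = 45 deg, g = 10 m/s^2
sin^2(45) = 1/2
Using H = v0^2 * sin^2(theta) / (2*g)
H = 38^2 * 1/2 / (2*10)
H = 1444 * 1/2 / 20
H = 722 / 20
H = 361/10 m

361/10 m


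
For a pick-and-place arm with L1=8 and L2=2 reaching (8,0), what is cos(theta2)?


Given: L1 = 8, L2 = 2, target (x, y) = (8, 0)
Using cos(theta2) = (x^2 + y^2 - L1^2 - L2^2) / (2*L1*L2)
x^2 + y^2 = 8^2 + 0 = 64
L1^2 + L2^2 = 64 + 4 = 68
Numerator = 64 - 68 = -4
Denominator = 2*8*2 = 32
cos(theta2) = -4/32 = -1/8

-1/8


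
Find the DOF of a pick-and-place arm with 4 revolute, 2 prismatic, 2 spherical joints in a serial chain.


Given: serial robot with 4 revolute, 2 prismatic, 2 spherical joints
DOF contribution per joint type: revolute=1, prismatic=1, spherical=3, fixed=0
DOF = 4*1 + 2*1 + 2*3
DOF = 12

12


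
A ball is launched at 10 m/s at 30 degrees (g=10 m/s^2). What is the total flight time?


Given: v0 = 10 m/s, theta = 30 deg, g = 10 m/s^2
sin(30) = 1/2
Using T = 2*v0*sin(theta) / g
T = 2*10*1/2 / 10
T = 10 / 10
T = 1 s

1 s


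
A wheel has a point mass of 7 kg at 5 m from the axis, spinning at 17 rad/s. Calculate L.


Given: m = 7 kg, r = 5 m, omega = 17 rad/s
For a point mass: I = m*r^2
I = 7*5^2 = 7*25 = 175
L = I*omega = 175*17
L = 2975 kg*m^2/s

2975 kg*m^2/s


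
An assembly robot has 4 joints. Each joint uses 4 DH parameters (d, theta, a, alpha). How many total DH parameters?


Given: 4 joints, 4 DH parameters per joint (d, theta, a, alpha)
Total DH parameters = number_of_joints * 4
Total = 4 * 4
Total = 16

16


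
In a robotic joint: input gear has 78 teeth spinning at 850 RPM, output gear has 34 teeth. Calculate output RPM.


Given: N1 = 78 teeth, w1 = 850 RPM, N2 = 34 teeth
Using N1*w1 = N2*w2
w2 = N1*w1 / N2
w2 = 78*850 / 34
w2 = 66300 / 34
w2 = 1950 RPM

1950 RPM


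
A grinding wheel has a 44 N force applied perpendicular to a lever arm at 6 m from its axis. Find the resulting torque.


Given: F = 44 N, r = 6 m, angle = 90 deg (perpendicular)
Using tau = F * r * sin(90)
sin(90) = 1
tau = 44 * 6 * 1
tau = 264 Nm

264 Nm


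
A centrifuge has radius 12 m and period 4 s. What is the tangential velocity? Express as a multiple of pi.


Given: radius r = 12 m, period T = 4 s
Using v = 2*pi*r / T
v = 2*pi*12 / 4
v = 24*pi / 4
v = 6*pi m/s

6*pi m/s


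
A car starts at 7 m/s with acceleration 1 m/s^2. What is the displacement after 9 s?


Given: v0 = 7 m/s, a = 1 m/s^2, t = 9 s
Using s = v0*t + (1/2)*a*t^2
s = 7*9 + (1/2)*1*9^2
s = 63 + (1/2)*81
s = 63 + 81/2
s = 207/2

207/2 m


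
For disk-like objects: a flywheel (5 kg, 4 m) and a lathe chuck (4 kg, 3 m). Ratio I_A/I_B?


Given: M1=5 kg, R1=4 m, M2=4 kg, R2=3 m
For a disk: I = (1/2)*M*R^2, so I_A/I_B = (M1*R1^2)/(M2*R2^2)
M1*R1^2 = 5*16 = 80
M2*R2^2 = 4*9 = 36
I_A/I_B = 80/36 = 20/9

20/9


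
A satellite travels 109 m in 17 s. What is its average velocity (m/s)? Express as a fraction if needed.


Given: distance d = 109 m, time t = 17 s
Using v = d / t
v = 109 / 17
v = 109/17 m/s

109/17 m/s


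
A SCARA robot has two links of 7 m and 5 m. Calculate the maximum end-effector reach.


Given: L1 = 7 m, L2 = 5 m
For a 2-link planar arm, max reach = L1 + L2 (fully extended)
Max reach = 7 + 5
Max reach = 12 m

12 m


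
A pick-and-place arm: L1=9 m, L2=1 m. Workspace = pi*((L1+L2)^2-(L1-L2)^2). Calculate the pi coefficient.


Given: L1 = 9, L2 = 1
(L1+L2)^2 = (10)^2 = 100
(L1-L2)^2 = (8)^2 = 64
Difference = 100 - 64 = 36
This equals 4*L1*L2 = 4*9*1 = 36
Workspace area = 36*pi

36


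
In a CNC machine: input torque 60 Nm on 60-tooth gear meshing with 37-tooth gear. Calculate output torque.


Given: N1 = 60, N2 = 37, T1 = 60 Nm
Using T2/T1 = N2/N1
T2 = T1 * N2 / N1
T2 = 60 * 37 / 60
T2 = 2220 / 60
T2 = 37 Nm

37 Nm


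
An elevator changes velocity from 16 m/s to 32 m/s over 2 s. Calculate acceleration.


Given: initial velocity v0 = 16 m/s, final velocity v = 32 m/s, time t = 2 s
Using a = (v - v0) / t
a = (32 - 16) / 2
a = 16 / 2
a = 8 m/s^2

8 m/s^2


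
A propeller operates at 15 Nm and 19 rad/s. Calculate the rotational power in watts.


Given: tau = 15 Nm, omega = 19 rad/s
Using P = tau * omega
P = 15 * 19
P = 285 W

285 W


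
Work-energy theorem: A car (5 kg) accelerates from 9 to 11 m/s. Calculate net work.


Given: m = 5 kg, v0 = 9 m/s, v = 11 m/s
Using W = (1/2)*m*(v^2 - v0^2)
v^2 = 11^2 = 121
v0^2 = 9^2 = 81
v^2 - v0^2 = 121 - 81 = 40
W = (1/2)*5*40 = 100 J

100 J


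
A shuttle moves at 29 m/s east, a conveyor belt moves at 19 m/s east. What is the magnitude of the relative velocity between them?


Given: v_A = 29 m/s east, v_B = 19 m/s east
Both move in the same direction; relative speed = |v_A - v_B|
|29 - 19| = |10|
= 10 m/s

10 m/s


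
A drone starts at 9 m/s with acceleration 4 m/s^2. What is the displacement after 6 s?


Given: v0 = 9 m/s, a = 4 m/s^2, t = 6 s
Using s = v0*t + (1/2)*a*t^2
s = 9*6 + (1/2)*4*6^2
s = 54 + (1/2)*144
s = 54 + 72
s = 126

126 m


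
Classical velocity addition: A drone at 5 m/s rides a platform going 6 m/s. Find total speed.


Given: object velocity = 5 m/s, platform velocity = 6 m/s (same direction)
Using classical velocity addition: v_total = v_object + v_platform
v_total = 5 + 6
v_total = 11 m/s

11 m/s


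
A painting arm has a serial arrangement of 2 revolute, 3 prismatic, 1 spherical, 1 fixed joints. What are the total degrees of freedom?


Given: serial robot with 2 revolute, 3 prismatic, 1 spherical, 1 fixed joints
DOF contribution per joint type: revolute=1, prismatic=1, spherical=3, fixed=0
DOF = 2*1 + 3*1 + 1*3 + 1*0
DOF = 8

8


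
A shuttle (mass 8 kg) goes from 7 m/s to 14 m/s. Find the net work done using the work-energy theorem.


Given: m = 8 kg, v0 = 7 m/s, v = 14 m/s
Using W = (1/2)*m*(v^2 - v0^2)
v^2 = 14^2 = 196
v0^2 = 7^2 = 49
v^2 - v0^2 = 196 - 49 = 147
W = (1/2)*8*147 = 588 J

588 J


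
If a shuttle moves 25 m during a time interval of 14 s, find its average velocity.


Given: distance d = 25 m, time t = 14 s
Using v = d / t
v = 25 / 14
v = 25/14 m/s

25/14 m/s


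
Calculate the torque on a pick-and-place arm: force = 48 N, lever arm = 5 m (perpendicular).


Given: F = 48 N, r = 5 m, angle = 90 deg (perpendicular)
Using tau = F * r * sin(90)
sin(90) = 1
tau = 48 * 5 * 1
tau = 240 Nm

240 Nm


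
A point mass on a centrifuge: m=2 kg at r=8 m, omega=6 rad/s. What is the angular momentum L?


Given: m = 2 kg, r = 8 m, omega = 6 rad/s
For a point mass: I = m*r^2
I = 2*8^2 = 2*64 = 128
L = I*omega = 128*6
L = 768 kg*m^2/s

768 kg*m^2/s


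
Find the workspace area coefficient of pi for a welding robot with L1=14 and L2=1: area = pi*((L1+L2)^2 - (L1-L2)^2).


Given: L1 = 14, L2 = 1
(L1+L2)^2 = (15)^2 = 225
(L1-L2)^2 = (13)^2 = 169
Difference = 225 - 169 = 56
This equals 4*L1*L2 = 4*14*1 = 56
Workspace area = 56*pi

56


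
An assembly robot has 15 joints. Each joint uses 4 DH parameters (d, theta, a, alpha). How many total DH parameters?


Given: 15 joints, 4 DH parameters per joint (d, theta, a, alpha)
Total DH parameters = number_of_joints * 4
Total = 15 * 4
Total = 60

60


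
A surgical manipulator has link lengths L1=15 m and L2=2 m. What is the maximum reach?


Given: L1 = 15 m, L2 = 2 m
For a 2-link planar arm, max reach = L1 + L2 (fully extended)
Max reach = 15 + 2
Max reach = 17 m

17 m


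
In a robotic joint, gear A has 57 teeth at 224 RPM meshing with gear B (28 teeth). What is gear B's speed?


Given: N1 = 57 teeth, w1 = 224 RPM, N2 = 28 teeth
Using N1*w1 = N2*w2
w2 = N1*w1 / N2
w2 = 57*224 / 28
w2 = 12768 / 28
w2 = 456 RPM

456 RPM


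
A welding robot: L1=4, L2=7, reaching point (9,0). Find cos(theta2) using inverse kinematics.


Given: L1 = 4, L2 = 7, target (x, y) = (9, 0)
Using cos(theta2) = (x^2 + y^2 - L1^2 - L2^2) / (2*L1*L2)
x^2 + y^2 = 9^2 + 0 = 81
L1^2 + L2^2 = 16 + 49 = 65
Numerator = 81 - 65 = 16
Denominator = 2*4*7 = 56
cos(theta2) = 16/56 = 2/7

2/7


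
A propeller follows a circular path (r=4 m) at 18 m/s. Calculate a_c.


Given: v = 18 m/s, r = 4 m
Using a_c = v^2 / r
a_c = 18^2 / 4
a_c = 324 / 4
a_c = 81 m/s^2

81 m/s^2


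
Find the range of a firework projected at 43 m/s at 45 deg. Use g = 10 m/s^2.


Given: v0 = 43 m/s, theta = 45 deg, g = 10 m/s^2
sin(2*45) = sin(90) = 1
Using R = v0^2 * sin(2*theta) / g
R = 43^2 * 1 / 10
R = 1849 / 10
R = 1849/10 m

1849/10 m


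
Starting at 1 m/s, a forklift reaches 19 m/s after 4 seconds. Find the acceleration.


Given: initial velocity v0 = 1 m/s, final velocity v = 19 m/s, time t = 4 s
Using a = (v - v0) / t
a = (19 - 1) / 4
a = 18 / 4
a = 9/2 m/s^2

9/2 m/s^2


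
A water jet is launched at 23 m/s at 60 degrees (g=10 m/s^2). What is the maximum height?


Given: v0 = 23 m/s, theta = 60 deg, g = 10 m/s^2
sin^2(60) = 3/4
Using H = v0^2 * sin^2(theta) / (2*g)
H = 23^2 * 3/4 / (2*10)
H = 529 * 3/4 / 20
H = 1587/4 / 20
H = 1587/80 m

1587/80 m


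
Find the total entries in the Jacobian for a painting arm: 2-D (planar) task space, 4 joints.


Given: task space dimension = 2, joints = 4
Jacobian is a 2 x 4 matrix
Total entries = rows * columns
Total = 2 * 4
Total = 8

8


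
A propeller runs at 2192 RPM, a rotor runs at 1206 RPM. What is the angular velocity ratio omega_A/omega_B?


Given: RPM_A = 2192, RPM_B = 1206
omega = 2*pi*RPM/60, so omega_A/omega_B = RPM_A / RPM_B
omega_A/omega_B = 2192 / 1206
omega_A/omega_B = 1096/603

1096/603


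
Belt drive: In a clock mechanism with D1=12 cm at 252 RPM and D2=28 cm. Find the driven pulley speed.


Given: D1 = 12 cm, w1 = 252 RPM, D2 = 28 cm
Using D1*w1 = D2*w2
w2 = D1*w1 / D2
w2 = 12*252 / 28
w2 = 3024 / 28
w2 = 108 RPM

108 RPM


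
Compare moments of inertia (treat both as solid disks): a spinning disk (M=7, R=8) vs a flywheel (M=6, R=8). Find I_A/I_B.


Given: M1=7 kg, R1=8 m, M2=6 kg, R2=8 m
For a disk: I = (1/2)*M*R^2, so I_A/I_B = (M1*R1^2)/(M2*R2^2)
M1*R1^2 = 7*64 = 448
M2*R2^2 = 6*64 = 384
I_A/I_B = 448/384 = 7/6

7/6


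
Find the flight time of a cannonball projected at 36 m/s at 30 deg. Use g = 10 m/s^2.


Given: v0 = 36 m/s, theta = 30 deg, g = 10 m/s^2
sin(30) = 1/2
Using T = 2*v0*sin(theta) / g
T = 2*36*1/2 / 10
T = 36 / 10
T = 18/5 s

18/5 s


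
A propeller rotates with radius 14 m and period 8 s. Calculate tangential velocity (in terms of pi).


Given: radius r = 14 m, period T = 8 s
Using v = 2*pi*r / T
v = 2*pi*14 / 8
v = 28*pi / 8
v = 7/2*pi m/s

7/2*pi m/s


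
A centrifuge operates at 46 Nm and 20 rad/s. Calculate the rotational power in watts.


Given: tau = 46 Nm, omega = 20 rad/s
Using P = tau * omega
P = 46 * 20
P = 920 W

920 W


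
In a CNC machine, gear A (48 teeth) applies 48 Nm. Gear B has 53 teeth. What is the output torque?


Given: N1 = 48, N2 = 53, T1 = 48 Nm
Using T2/T1 = N2/N1
T2 = T1 * N2 / N1
T2 = 48 * 53 / 48
T2 = 2544 / 48
T2 = 53 Nm

53 Nm


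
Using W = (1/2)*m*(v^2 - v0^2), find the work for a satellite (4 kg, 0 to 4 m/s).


Given: m = 4 kg, v0 = 0 m/s, v = 4 m/s
Using W = (1/2)*m*(v^2 - v0^2)
v^2 = 4^2 = 16
v0^2 = 0^2 = 0
v^2 - v0^2 = 16 - 0 = 16
W = (1/2)*4*16 = 32 J

32 J


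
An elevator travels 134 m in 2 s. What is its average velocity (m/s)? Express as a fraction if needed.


Given: distance d = 134 m, time t = 2 s
Using v = d / t
v = 134 / 2
v = 67 m/s

67 m/s


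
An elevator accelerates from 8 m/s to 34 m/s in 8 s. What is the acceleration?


Given: initial velocity v0 = 8 m/s, final velocity v = 34 m/s, time t = 8 s
Using a = (v - v0) / t
a = (34 - 8) / 8
a = 26 / 8
a = 13/4 m/s^2

13/4 m/s^2


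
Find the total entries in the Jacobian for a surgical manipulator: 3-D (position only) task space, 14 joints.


Given: task space dimension = 3, joints = 14
Jacobian is a 3 x 14 matrix
Total entries = rows * columns
Total = 3 * 14
Total = 42

42


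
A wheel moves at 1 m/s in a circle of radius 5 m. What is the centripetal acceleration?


Given: v = 1 m/s, r = 5 m
Using a_c = v^2 / r
a_c = 1^2 / 5
a_c = 1 / 5
a_c = 1/5 m/s^2

1/5 m/s^2


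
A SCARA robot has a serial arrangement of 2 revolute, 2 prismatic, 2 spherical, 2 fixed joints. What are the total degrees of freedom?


Given: serial robot with 2 revolute, 2 prismatic, 2 spherical, 2 fixed joints
DOF contribution per joint type: revolute=1, prismatic=1, spherical=3, fixed=0
DOF = 2*1 + 2*1 + 2*3 + 2*0
DOF = 10

10


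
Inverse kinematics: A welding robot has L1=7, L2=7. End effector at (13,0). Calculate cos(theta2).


Given: L1 = 7, L2 = 7, target (x, y) = (13, 0)
Using cos(theta2) = (x^2 + y^2 - L1^2 - L2^2) / (2*L1*L2)
x^2 + y^2 = 13^2 + 0 = 169
L1^2 + L2^2 = 49 + 49 = 98
Numerator = 169 - 98 = 71
Denominator = 2*7*7 = 98
cos(theta2) = 71/98 = 71/98

71/98


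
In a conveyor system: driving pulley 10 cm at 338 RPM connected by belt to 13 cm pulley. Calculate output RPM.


Given: D1 = 10 cm, w1 = 338 RPM, D2 = 13 cm
Using D1*w1 = D2*w2
w2 = D1*w1 / D2
w2 = 10*338 / 13
w2 = 3380 / 13
w2 = 260 RPM

260 RPM


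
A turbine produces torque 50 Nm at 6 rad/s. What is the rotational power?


Given: tau = 50 Nm, omega = 6 rad/s
Using P = tau * omega
P = 50 * 6
P = 300 W

300 W


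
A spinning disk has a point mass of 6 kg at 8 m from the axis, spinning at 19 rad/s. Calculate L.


Given: m = 6 kg, r = 8 m, omega = 19 rad/s
For a point mass: I = m*r^2
I = 6*8^2 = 6*64 = 384
L = I*omega = 384*19
L = 7296 kg*m^2/s

7296 kg*m^2/s


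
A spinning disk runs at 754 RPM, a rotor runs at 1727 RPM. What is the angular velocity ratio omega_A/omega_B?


Given: RPM_A = 754, RPM_B = 1727
omega = 2*pi*RPM/60, so omega_A/omega_B = RPM_A / RPM_B
omega_A/omega_B = 754 / 1727
omega_A/omega_B = 754/1727

754/1727


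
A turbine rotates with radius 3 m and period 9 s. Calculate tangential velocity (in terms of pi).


Given: radius r = 3 m, period T = 9 s
Using v = 2*pi*r / T
v = 2*pi*3 / 9
v = 6*pi / 9
v = 2/3*pi m/s

2/3*pi m/s


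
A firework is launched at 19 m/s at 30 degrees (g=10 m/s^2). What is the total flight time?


Given: v0 = 19 m/s, theta = 30 deg, g = 10 m/s^2
sin(30) = 1/2
Using T = 2*v0*sin(theta) / g
T = 2*19*1/2 / 10
T = 19 / 10
T = 19/10 s

19/10 s


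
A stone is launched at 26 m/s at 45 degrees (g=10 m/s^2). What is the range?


Given: v0 = 26 m/s, theta = 45 deg, g = 10 m/s^2
sin(2*45) = sin(90) = 1
Using R = v0^2 * sin(2*theta) / g
R = 26^2 * 1 / 10
R = 676 / 10
R = 338/5 m

338/5 m


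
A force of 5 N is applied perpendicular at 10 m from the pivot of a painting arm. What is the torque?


Given: F = 5 N, r = 10 m, angle = 90 deg (perpendicular)
Using tau = F * r * sin(90)
sin(90) = 1
tau = 5 * 10 * 1
tau = 50 Nm

50 Nm


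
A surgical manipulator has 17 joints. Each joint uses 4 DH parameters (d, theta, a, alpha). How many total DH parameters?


Given: 17 joints, 4 DH parameters per joint (d, theta, a, alpha)
Total DH parameters = number_of_joints * 4
Total = 17 * 4
Total = 68

68


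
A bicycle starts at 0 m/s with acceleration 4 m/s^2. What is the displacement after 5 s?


Given: v0 = 0 m/s, a = 4 m/s^2, t = 5 s
Using s = v0*t + (1/2)*a*t^2
s = 0*5 + (1/2)*4*5^2
s = 0 + (1/2)*100
s = 0 + 50
s = 50

50 m


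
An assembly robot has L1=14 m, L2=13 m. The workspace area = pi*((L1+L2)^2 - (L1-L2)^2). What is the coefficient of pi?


Given: L1 = 14, L2 = 13
(L1+L2)^2 = (27)^2 = 729
(L1-L2)^2 = (1)^2 = 1
Difference = 729 - 1 = 728
This equals 4*L1*L2 = 4*14*13 = 728
Workspace area = 728*pi

728


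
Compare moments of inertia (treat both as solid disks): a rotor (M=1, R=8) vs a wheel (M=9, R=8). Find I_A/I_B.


Given: M1=1 kg, R1=8 m, M2=9 kg, R2=8 m
For a disk: I = (1/2)*M*R^2, so I_A/I_B = (M1*R1^2)/(M2*R2^2)
M1*R1^2 = 1*64 = 64
M2*R2^2 = 9*64 = 576
I_A/I_B = 64/576 = 1/9

1/9


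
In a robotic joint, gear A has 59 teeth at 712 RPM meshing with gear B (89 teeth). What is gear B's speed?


Given: N1 = 59 teeth, w1 = 712 RPM, N2 = 89 teeth
Using N1*w1 = N2*w2
w2 = N1*w1 / N2
w2 = 59*712 / 89
w2 = 42008 / 89
w2 = 472 RPM

472 RPM


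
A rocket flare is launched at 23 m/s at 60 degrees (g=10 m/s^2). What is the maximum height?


Given: v0 = 23 m/s, theta = 60 deg, g = 10 m/s^2
sin^2(60) = 3/4
Using H = v0^2 * sin^2(theta) / (2*g)
H = 23^2 * 3/4 / (2*10)
H = 529 * 3/4 / 20
H = 1587/4 / 20
H = 1587/80 m

1587/80 m


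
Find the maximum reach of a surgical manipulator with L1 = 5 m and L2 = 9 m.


Given: L1 = 5 m, L2 = 9 m
For a 2-link planar arm, max reach = L1 + L2 (fully extended)
Max reach = 5 + 9
Max reach = 14 m

14 m


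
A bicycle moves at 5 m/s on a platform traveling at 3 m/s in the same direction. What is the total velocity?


Given: object velocity = 5 m/s, platform velocity = 3 m/s (same direction)
Using classical velocity addition: v_total = v_object + v_platform
v_total = 5 + 3
v_total = 8 m/s

8 m/s


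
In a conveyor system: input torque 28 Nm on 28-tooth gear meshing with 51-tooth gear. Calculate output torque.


Given: N1 = 28, N2 = 51, T1 = 28 Nm
Using T2/T1 = N2/N1
T2 = T1 * N2 / N1
T2 = 28 * 51 / 28
T2 = 1428 / 28
T2 = 51 Nm

51 Nm


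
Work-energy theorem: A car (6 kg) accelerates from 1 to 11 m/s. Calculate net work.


Given: m = 6 kg, v0 = 1 m/s, v = 11 m/s
Using W = (1/2)*m*(v^2 - v0^2)
v^2 = 11^2 = 121
v0^2 = 1^2 = 1
v^2 - v0^2 = 121 - 1 = 120
W = (1/2)*6*120 = 360 J

360 J


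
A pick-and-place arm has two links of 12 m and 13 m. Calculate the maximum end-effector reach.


Given: L1 = 12 m, L2 = 13 m
For a 2-link planar arm, max reach = L1 + L2 (fully extended)
Max reach = 12 + 13
Max reach = 25 m

25 m


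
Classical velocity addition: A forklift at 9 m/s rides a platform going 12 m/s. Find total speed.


Given: object velocity = 9 m/s, platform velocity = 12 m/s (same direction)
Using classical velocity addition: v_total = v_object + v_platform
v_total = 9 + 12
v_total = 21 m/s

21 m/s


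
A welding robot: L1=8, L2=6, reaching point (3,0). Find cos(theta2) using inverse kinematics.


Given: L1 = 8, L2 = 6, target (x, y) = (3, 0)
Using cos(theta2) = (x^2 + y^2 - L1^2 - L2^2) / (2*L1*L2)
x^2 + y^2 = 3^2 + 0 = 9
L1^2 + L2^2 = 64 + 36 = 100
Numerator = 9 - 100 = -91
Denominator = 2*8*6 = 96
cos(theta2) = -91/96 = -91/96

-91/96


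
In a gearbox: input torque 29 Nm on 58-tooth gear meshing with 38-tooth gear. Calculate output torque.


Given: N1 = 58, N2 = 38, T1 = 29 Nm
Using T2/T1 = N2/N1
T2 = T1 * N2 / N1
T2 = 29 * 38 / 58
T2 = 1102 / 58
T2 = 19 Nm

19 Nm


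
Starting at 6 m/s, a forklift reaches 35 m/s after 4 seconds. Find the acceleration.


Given: initial velocity v0 = 6 m/s, final velocity v = 35 m/s, time t = 4 s
Using a = (v - v0) / t
a = (35 - 6) / 4
a = 29 / 4
a = 29/4 m/s^2

29/4 m/s^2


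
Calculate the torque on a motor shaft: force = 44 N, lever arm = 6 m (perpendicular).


Given: F = 44 N, r = 6 m, angle = 90 deg (perpendicular)
Using tau = F * r * sin(90)
sin(90) = 1
tau = 44 * 6 * 1
tau = 264 Nm

264 Nm


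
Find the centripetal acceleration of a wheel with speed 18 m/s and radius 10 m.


Given: v = 18 m/s, r = 10 m
Using a_c = v^2 / r
a_c = 18^2 / 10
a_c = 324 / 10
a_c = 162/5 m/s^2

162/5 m/s^2
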